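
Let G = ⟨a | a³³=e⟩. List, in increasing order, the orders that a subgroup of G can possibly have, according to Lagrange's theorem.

|G| = 33 = 3 · 11. By Lagrange's theorem the order of any subgroup divides 33; the divisors of 33 are 1, 3, 11, 33.

Answer: 1, 3, 11, 33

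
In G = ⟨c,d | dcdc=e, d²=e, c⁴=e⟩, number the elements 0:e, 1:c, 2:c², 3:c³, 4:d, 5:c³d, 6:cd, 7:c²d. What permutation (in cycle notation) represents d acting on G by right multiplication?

(0 4)(1 6)(2 7)(3 5)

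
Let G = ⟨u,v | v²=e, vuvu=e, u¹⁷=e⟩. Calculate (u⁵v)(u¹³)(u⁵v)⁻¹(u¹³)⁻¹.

[(u⁵v), (u¹³)] = (u⁵v)·(u¹³)·(u⁵v)⁻¹·(u¹³)⁻¹.
  (u⁵v) · (u¹³) = u⁹v
  (u⁹v) · (u⁵v) = u⁴
  (u⁴) · (u⁴) = u⁸

Answer: u⁸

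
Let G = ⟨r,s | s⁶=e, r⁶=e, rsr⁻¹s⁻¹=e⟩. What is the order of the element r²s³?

Compute successive powers until reaching e:
  (r²s³)¹ = r²s³, (r²s³)² = r⁴, (r²s³)³ = s³, (r²s³)⁴ = r², (r²s³)⁵ = r⁴s³, (r²s³)⁶ = e.
The smallest positive k with (r²s³)ᵏ = e is 6.

Answer: 6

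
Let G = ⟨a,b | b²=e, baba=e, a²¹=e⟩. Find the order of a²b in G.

Compute successive powers until reaching e:
  (a²b)¹ = a²b, (a²b)² = e.
The smallest positive k with (a²b)ᵏ = e is 2.

Answer: 2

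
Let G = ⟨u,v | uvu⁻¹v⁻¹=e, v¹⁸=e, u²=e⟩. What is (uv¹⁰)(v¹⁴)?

Compute (uv¹⁰) · (v¹⁴) by multiplying left to right and reducing via the relations at each step:
  (uv¹⁰) · v¹⁴ = uv⁶

Answer: uv⁶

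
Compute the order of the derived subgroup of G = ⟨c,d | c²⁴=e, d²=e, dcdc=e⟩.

G' = [G, G] is generated by all commutators. The generator-pair commutators are: [c, d] = c².
The subgroup they normally generate is {e, c², c⁴, c⁶, c⁸, c¹⁰, c¹², c¹⁴, c¹⁶, c¹⁸, c²⁰, c²²}, of order 12.
Check: |G/G'| = 48/12 = 4 is the order of the abelianisation.

Answer: 12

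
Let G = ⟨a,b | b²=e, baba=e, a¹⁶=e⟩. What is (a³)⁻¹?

The order of (a³) is 16 (smallest k with (a³)ᵏ = e), so (a³)⁻¹ = (a³)¹⁵ = a¹³.
Check: (a³) · (a¹³) → (a³) · a¹³ = e, giving e as required.

Answer: a¹³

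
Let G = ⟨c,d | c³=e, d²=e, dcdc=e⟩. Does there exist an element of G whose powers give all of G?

Every cyclic group is abelian. But c·d = cd while d·c = c²d, so c·d ≠ d·c and G is not abelian. Hence G is not cyclic.

Answer: No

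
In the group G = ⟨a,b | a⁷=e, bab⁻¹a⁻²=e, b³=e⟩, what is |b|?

Compute successive powers until reaching e:
  b¹ = b, b² = b², b³ = e.
The smallest positive k with bᵏ = e is 3.

Answer: 3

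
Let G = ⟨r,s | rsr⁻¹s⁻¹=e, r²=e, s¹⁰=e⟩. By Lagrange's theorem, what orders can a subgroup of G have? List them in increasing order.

|G| = 20 = 2² · 5. By Lagrange's theorem the order of any subgroup divides 20; the divisors of 20 are 1, 2, 4, 5, 10, 20.

Answer: 1, 2, 4, 5, 10, 20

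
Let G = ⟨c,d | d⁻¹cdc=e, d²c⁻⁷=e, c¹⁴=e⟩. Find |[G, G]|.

G' = [G, G] is generated by all commutators. The generator-pair commutators are: [c, d] = c².
The subgroup they normally generate is {e, c², c⁴, c⁶, c⁸, c¹⁰, c¹²}, of order 7.
Check: |G/G'| = 28/7 = 4 is the order of the abelianisation.

Answer: 7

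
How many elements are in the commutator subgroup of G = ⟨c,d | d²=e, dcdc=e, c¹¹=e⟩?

G' = [G, G] is generated by all commutators. The generator-pair commutators are: [c, d] = c².
The subgroup they normally generate is {e, c, c², c³, c⁴, c⁵, c⁶, c⁷, c⁸, c⁹, c¹⁰}, of order 11.
Check: |G/G'| = 22/11 = 2 is the order of the abelianisation.

Answer: 11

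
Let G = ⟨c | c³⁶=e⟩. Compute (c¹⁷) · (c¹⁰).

Compute (c¹⁷) · (c¹⁰) by multiplying left to right and reducing via the relations at each step:
  (c¹⁷) · c¹⁰ = c²⁷

Answer: c²⁷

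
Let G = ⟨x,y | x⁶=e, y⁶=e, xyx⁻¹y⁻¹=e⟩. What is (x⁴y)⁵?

Compute successive powers of (x⁴y), reducing at each step:
  (x⁴y)²: (x⁴y) · x⁴ = x²y;   (x²y) · y = x²y²
  (x⁴y)³: (x²y²) · x⁴ = y²;   (y²) · y = y³
  (x⁴y)⁴: (y³) · x⁴ = x⁴y³;   (x⁴y³) · y = x⁴y⁴
  (x⁴y)⁵: (x⁴y⁴) · x⁴ = x²y⁴;   (x²y⁴) · y = x²y⁵

Answer: x²y⁵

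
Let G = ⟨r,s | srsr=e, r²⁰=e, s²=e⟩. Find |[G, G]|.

G' = [G, G] is generated by all commutators. The generator-pair commutators are: [r, s] = r².
The subgroup they normally generate is {e, r², r⁴, r⁶, r⁸, r¹⁰, r¹², r¹⁴, r¹⁶, r¹⁸}, of order 10.
Check: |G/G'| = 40/10 = 4 is the order of the abelianisation.

Answer: 10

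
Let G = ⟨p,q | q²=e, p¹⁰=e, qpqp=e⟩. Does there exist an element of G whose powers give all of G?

Every cyclic group is abelian. But p·q = pq while q·p = p⁹q, so p·q ≠ q·p and G is not abelian. Hence G is not cyclic.

Answer: No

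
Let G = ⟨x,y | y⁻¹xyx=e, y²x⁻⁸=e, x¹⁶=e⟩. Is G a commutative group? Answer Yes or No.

x·y = xy but y·x = x⁷y⁻¹, so x·y ≠ y·x and G is not abelian.

Answer: No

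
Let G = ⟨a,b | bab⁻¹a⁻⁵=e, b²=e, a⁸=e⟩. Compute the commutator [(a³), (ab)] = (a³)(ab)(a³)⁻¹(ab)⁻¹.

[(a³), (ab)] = (a³)·(ab)·(a³)⁻¹·(ab)⁻¹.
  (a³) · (ab) = a⁴b
  (a⁴b) · (a⁵) = a⁵b
  (a⁵b) · (a³b) = a⁴

Answer: a⁴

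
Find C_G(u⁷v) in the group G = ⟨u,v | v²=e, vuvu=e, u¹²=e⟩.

⟨u⁷v⟩ ⊆ C_G(u⁷v) since powers of u⁷v commute with u⁷v; so |C_G(u⁷v)| ≥ |⟨u⁷v⟩| = 2.
By orbit–stabilizer, |C_G(u⁷v)| = |G| / |conj. class of u⁷v| = 24 / 6 = 4.
The 4 elements commuting with u⁷v are {e, u⁶, uv, u⁷v}.

Answer: {e, u⁶, uv, u⁷v}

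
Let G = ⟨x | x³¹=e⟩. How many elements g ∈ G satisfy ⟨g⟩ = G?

G is cyclic of order 31. An element generates G iff its order is 31, and a cyclic group of order 31 has exactly φ(31) = 30 such elements.

Answer: 30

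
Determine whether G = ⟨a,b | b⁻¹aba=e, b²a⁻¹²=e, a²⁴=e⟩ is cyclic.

Every cyclic group is abelian. But a·b = ab while b·a = a¹¹b⁻¹, so a·b ≠ b·a and G is not abelian. Hence G is not cyclic.

Answer: No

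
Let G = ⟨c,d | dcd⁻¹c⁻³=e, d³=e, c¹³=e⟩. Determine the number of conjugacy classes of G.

The conjugacy classes (representative and size) are:
  [e] (size 1), [c] (size 3), [c⁵] (size 3), [c¹⁰] (size 3), [c⁸] (size 3), [c¹⁰d] (size 13), [c⁷d²] (size 13).
Class equation: 1 + 3 + 3 + 3 + 3 + 13 + 13 = 39 = |G|. So G has 7 conjugacy classes.

Answer: 7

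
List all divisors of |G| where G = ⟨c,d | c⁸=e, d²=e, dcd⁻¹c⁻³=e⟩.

|G| = 16 = 2⁴. By Lagrange's theorem the order of any subgroup divides 16; the divisors of 16 are 1, 2, 4, 8, 16.

Answer: 1, 2, 4, 8, 16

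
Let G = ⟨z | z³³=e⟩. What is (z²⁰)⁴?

Compute successive powers of (z²⁰), reducing at each step:
  (z²⁰)²: (z²⁰) · z²⁰ = z⁷
  (z²⁰)³: (z⁷) · z²⁰ = z²⁷
  (z²⁰)⁴: (z²⁷) · z²⁰ = z¹⁴

Answer: z¹⁴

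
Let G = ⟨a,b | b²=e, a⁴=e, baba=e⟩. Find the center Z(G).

An element z ∈ Z(G) iff z commutes with every generator.
For example a² is central: (a²)·a = a³ = a·(a²); (a²)·b = a²b = b·(a²).
Whereas a ∉ Z(G) since a·b = ab ≠ a³b = b·a.
Checking each of the 8 elements this way gives Z(G) = {e, a²}, of order 2.

Answer: {e, a²}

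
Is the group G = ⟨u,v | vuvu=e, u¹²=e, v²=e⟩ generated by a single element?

Every cyclic group is abelian. But u·v = uv while v·u = u¹¹v, so u·v ≠ v·u and G is not abelian. Hence G is not cyclic.

Answer: No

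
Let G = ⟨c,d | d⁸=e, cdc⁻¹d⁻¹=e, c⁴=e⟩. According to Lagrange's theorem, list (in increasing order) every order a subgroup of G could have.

|G| = 32 = 2⁵. By Lagrange's theorem the order of any subgroup divides 32; the divisors of 32 are 1, 2, 4, 8, 16, 32.

Answer: 1, 2, 4, 8, 16, 32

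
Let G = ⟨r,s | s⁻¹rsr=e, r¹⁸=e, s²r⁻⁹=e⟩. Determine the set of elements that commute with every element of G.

An element z ∈ Z(G) iff z commutes with every generator.
For example r⁹ is central: (r⁹)·r = r¹⁰ = r·(r⁹); (r⁹)·s = s⁻¹ = s·(r⁹).
Whereas r ∉ Z(G) since r·s = rs ≠ r⁸s⁻¹ = s·r.
Checking each of the 36 elements this way gives Z(G) = {e, r⁹}, of order 2.

Answer: {e, r⁹}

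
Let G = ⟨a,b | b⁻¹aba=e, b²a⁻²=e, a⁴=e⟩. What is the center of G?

An element z ∈ Z(G) iff z commutes with every generator.
For example a² is central: (a²)·a = a³ = a·(a²); (a²)·b = b⁻¹ = b·(a²).
Whereas a ∉ Z(G) since a·b = ab ≠ ab⁻¹ = b·a.
Checking each of the 8 elements this way gives Z(G) = {e, a²}, of order 2.

Answer: {e, a²}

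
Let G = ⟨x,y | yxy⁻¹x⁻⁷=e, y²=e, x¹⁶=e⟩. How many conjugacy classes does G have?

The conjugacy classes (representative and size) are:
  [e] (size 1), [x] (size 2), [x¹⁴] (size 2), [x³] (size 2), [x⁴] (size 2), [x¹⁰] (size 2), [x⁸] (size 1), [x⁹] (size 2), [x¹¹] (size 2), [x¹⁰y] (size 8), [xy] (size 8).
Class equation: 1 + 2 + 2 + 2 + 2 + 2 + 1 + 2 + 2 + 8 + 8 = 32 = |G|. So G has 11 conjugacy classes.

Answer: 11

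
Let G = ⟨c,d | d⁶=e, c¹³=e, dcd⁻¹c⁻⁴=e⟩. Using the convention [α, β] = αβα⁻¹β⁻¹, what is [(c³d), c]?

[(c³d), c] = (c³d)·c·(c³d)⁻¹·c⁻¹.
  (c³d) · c = c⁷d
  (c⁷d) · (c⁹d⁵) = c⁴
  (c⁴) · (c¹²) = c³

Answer: c³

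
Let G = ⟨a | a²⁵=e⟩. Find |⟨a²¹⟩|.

|⟨a²¹⟩| equals the order of a²¹. Compute successive powers until reaching e:
  (a²¹)¹ = a²¹, (a²¹)² = a¹⁷, (a²¹)³ = a¹³, (a²¹)⁴ = a⁹, (a²¹)⁵ = a⁵, (a²¹)⁶ = a, (a²¹)⁷ = a²², (a²¹)⁸ = a¹⁸, (a²¹)⁹ = a¹⁴, (a²¹)¹⁰ = a¹⁰, (a²¹)¹¹ = a⁶, (a²¹)¹² = a², (a²¹)¹³ = a²³, (a²¹)¹⁴ = a¹⁹, (a²¹)¹⁵ = a¹⁵, (a²¹)¹⁶ = a¹¹, (a²¹)¹⁷ = a⁷, (a²¹)¹⁸ = a³, (a²¹)¹⁹ = a²⁴, (a²¹)²⁰ = a²⁰, (a²¹)²¹ = a¹⁶, (a²¹)²² = a¹², (a²¹)²³ = a⁸, (a²¹)²⁴ = a⁴, (a²¹)²⁵ = e.
The smallest positive k with (a²¹)ᵏ = e is 25, so |⟨a²¹⟩| = 25.

Answer: 25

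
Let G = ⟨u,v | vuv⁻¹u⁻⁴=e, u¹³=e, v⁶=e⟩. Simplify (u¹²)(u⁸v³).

Compute (u¹²) · (u⁸v³) by multiplying left to right and reducing via the relations at each step:
  (u¹²) · u⁸ = u⁷
  (u⁷) · v³ = u⁷v³

Answer: u⁷v³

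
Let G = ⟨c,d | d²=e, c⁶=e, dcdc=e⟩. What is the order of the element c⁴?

Compute successive powers until reaching e:
  (c⁴)¹ = c⁴, (c⁴)² = c², (c⁴)³ = e.
The smallest positive k with (c⁴)ᵏ = e is 3.

Answer: 3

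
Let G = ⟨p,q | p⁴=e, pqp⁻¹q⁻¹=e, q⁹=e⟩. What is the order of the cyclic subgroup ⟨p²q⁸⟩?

|⟨p²q⁸⟩| equals the order of p²q⁸. Compute successive powers until reaching e:
  (p²q⁸)¹ = p²q⁸, (p²q⁸)² = q⁷, (p²q⁸)³ = p²q⁶, (p²q⁸)⁴ = q⁵, (p²q⁸)⁵ = p²q⁴, (p²q⁸)⁶ = q³, (p²q⁸)⁷ = p²q², (p²q⁸)⁸ = q, (p²q⁸)⁹ = p², (p²q⁸)¹⁰ = q⁸, (p²q⁸)¹¹ = p²q⁷, (p²q⁸)¹² = q⁶, (p²q⁸)¹³ = p²q⁵, (p²q⁸)¹⁴ = q⁴, (p²q⁸)¹⁵ = p²q³, (p²q⁸)¹⁶ = q², (p²q⁸)¹⁷ = p²q, (p²q⁸)¹⁸ = e.
The smallest positive k with (p²q⁸)ᵏ = e is 18, so |⟨p²q⁸⟩| = 18.

Answer: 18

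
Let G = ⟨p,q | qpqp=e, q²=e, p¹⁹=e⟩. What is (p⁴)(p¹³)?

Compute (p⁴) · (p¹³) by multiplying left to right and reducing via the relations at each step:
  (p⁴) · p¹³ = p¹⁷

Answer: p¹⁷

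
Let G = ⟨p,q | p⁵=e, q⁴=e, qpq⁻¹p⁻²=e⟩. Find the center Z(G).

An element z ∈ Z(G) iff z commutes with every generator.
For example e is central: e·p = p = p·e; e·q = q = q·e.
Whereas p ∉ Z(G) since p·q = pq ≠ p²q = q·p.
Checking each of the 20 elements this way gives Z(G) = {e}, of order 1.

Answer: {e}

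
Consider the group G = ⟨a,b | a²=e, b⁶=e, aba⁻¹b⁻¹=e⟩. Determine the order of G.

Enumerate words in the generators, reducing via the relations: the distinct elements are
  {a, b, e, ab, b², b³, b⁴, b⁵, ab², ab³, ab⁴, ab⁵}.
No further products give new elements, so |G| = 12.

Answer: 12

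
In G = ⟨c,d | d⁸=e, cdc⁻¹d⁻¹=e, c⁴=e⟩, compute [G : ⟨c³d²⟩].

First find ord(c³d²) by computing successive powers:
  (c³d²)¹ = c³d², (c³d²)² = c²d⁴, (c³d²)³ = cd⁶, (c³d²)⁴ = e.
So |⟨c³d²⟩| = ord(c³d²) = 4. With |G| = 32, by Lagrange [G : ⟨c³d²⟩] = 32/4 = 8.

Answer: 8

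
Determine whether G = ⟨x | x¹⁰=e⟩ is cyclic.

|G| = 10. The element x has order 10 (its powers give 10 distinct elements), so ⟨x⟩ = G and G is cyclic.

Answer: Yes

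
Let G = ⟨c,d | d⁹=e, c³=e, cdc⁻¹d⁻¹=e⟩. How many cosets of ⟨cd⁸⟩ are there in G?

First find ord(cd⁸) by computing successive powers:
  (cd⁸)¹ = cd⁸, (cd⁸)² = c²d⁷, (cd⁸)³ = d⁶, (cd⁸)⁴ = cd⁵, (cd⁸)⁵ = c²d⁴, (cd⁸)⁶ = d³, (cd⁸)⁷ = cd², (cd⁸)⁸ = c²d, (cd⁸)⁹ = e.
So |⟨cd⁸⟩| = ord(cd⁸) = 9. With |G| = 27, by Lagrange [G : ⟨cd⁸⟩] = 27/9 = 3.

Answer: 3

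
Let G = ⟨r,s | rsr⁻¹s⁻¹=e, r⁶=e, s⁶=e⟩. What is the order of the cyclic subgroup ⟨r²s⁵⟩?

|⟨r²s⁵⟩| equals the order of r²s⁵. Compute successive powers until reaching e:
  (r²s⁵)¹ = r²s⁵, (r²s⁵)² = r⁴s⁴, (r²s⁵)³ = s³, (r²s⁵)⁴ = r²s², (r²s⁵)⁵ = r⁴s, (r²s⁵)⁶ = e.
The smallest positive k with (r²s⁵)ᵏ = e is 6, so |⟨r²s⁵⟩| = 6.

Answer: 6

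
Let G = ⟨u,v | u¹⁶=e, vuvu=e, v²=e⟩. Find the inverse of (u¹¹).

The order of (u¹¹) is 16 (smallest k with (u¹¹)ᵏ = e), so (u¹¹)⁻¹ = (u¹¹)¹⁵ = u⁵.
Check: (u¹¹) · (u⁵) → (u¹¹) · u⁵ = e, giving e as required.

Answer: u⁵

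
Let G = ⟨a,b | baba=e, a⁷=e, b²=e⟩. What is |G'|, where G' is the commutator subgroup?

G' = [G, G] is generated by all commutators. The generator-pair commutators are: [a, b] = a².
The subgroup they normally generate is {e, a, a², a³, a⁴, a⁵, a⁶}, of order 7.
Check: |G/G'| = 14/7 = 2 is the order of the abelianisation.

Answer: 7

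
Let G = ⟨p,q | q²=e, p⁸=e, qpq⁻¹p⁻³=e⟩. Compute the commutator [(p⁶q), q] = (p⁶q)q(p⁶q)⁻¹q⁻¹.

[(p⁶q), q] = (p⁶q)·q·(p⁶q)⁻¹·q⁻¹.
  (p⁶q) · q = p⁶
  (p⁶) · (p⁶q) = p⁴q
  (p⁴q) · q = p⁴

Answer: p⁴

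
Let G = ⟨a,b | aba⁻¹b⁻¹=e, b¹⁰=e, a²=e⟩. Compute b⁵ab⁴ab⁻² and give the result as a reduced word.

Multiply left to right, reducing at each step:
  (b⁵) · a = ab⁵
  (ab⁵) · b⁴ = ab⁹
  (ab⁹) · a = b⁹
  (b⁹) · b⁻² = b⁷

Answer: b⁷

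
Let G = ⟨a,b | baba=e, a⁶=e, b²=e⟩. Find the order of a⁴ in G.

Compute successive powers until reaching e:
  (a⁴)¹ = a⁴, (a⁴)² = a², (a⁴)³ = e.
The smallest positive k with (a⁴)ᵏ = e is 3.

Answer: 3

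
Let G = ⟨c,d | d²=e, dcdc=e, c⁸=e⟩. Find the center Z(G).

An element z ∈ Z(G) iff z commutes with every generator.
For example c⁴ is central: (c⁴)·c = c⁵ = c·(c⁴); (c⁴)·d = c⁴d = d·(c⁴).
Whereas c ∉ Z(G) since c·d = cd ≠ c⁷d = d·c.
Checking each of the 16 elements this way gives Z(G) = {e, c⁴}, of order 2.

Answer: {e, c⁴}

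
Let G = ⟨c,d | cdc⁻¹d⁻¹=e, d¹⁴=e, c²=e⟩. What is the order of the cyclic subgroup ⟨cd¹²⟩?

|⟨cd¹²⟩| equals the order of cd¹². Compute successive powers until reaching e:
  (cd¹²)¹ = cd¹², (cd¹²)² = d¹⁰, (cd¹²)³ = cd⁸, (cd¹²)⁴ = d⁶, (cd¹²)⁵ = cd⁴, (cd¹²)⁶ = d², (cd¹²)⁷ = c, (cd¹²)⁸ = d¹², (cd¹²)⁹ = cd¹⁰, (cd¹²)¹⁰ = d⁸, (cd¹²)¹¹ = cd⁶, (cd¹²)¹² = d⁴, (cd¹²)¹³ = cd², (cd¹²)¹⁴ = e.
The smallest positive k with (cd¹²)ᵏ = e is 14, so |⟨cd¹²⟩| = 14.

Answer: 14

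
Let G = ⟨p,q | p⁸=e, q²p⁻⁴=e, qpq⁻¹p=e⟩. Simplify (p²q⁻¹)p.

Compute (p²q⁻¹) · p by multiplying left to right and reducing via the relations at each step:
  (p²q⁻¹) · p = pq⁻¹

Answer: pq⁻¹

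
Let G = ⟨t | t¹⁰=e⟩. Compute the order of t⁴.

Compute successive powers until reaching e:
  (t⁴)¹ = t⁴, (t⁴)² = t⁸, (t⁴)³ = t², (t⁴)⁴ = t⁶, (t⁴)⁵ = e.
The smallest positive k with (t⁴)ᵏ = e is 5.

Answer: 5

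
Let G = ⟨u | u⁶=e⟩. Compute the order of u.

Compute successive powers until reaching e:
  u¹ = u, u² = u², u³ = u³, u⁴ = u⁴, u⁵ = u⁵, u⁶ = e.
The smallest positive k with uᵏ = e is 6.

Answer: 6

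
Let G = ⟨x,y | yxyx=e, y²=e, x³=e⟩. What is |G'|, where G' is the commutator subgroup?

G' = [G, G] is generated by all commutators. The generator-pair commutators are: [x, y] = x².
The subgroup they normally generate is {e, x, x²}, of order 3.
Check: |G/G'| = 6/3 = 2 is the order of the abelianisation.

Answer: 3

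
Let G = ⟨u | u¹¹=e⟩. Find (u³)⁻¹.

The order of (u³) is 11 (smallest k with (u³)ᵏ = e), so (u³)⁻¹ = (u³)¹⁰ = u⁸.
Check: (u³) · (u⁸) → (u³) · u⁸ = e, giving e as required.

Answer: u⁸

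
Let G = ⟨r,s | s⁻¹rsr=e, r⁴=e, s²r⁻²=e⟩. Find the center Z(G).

An element z ∈ Z(G) iff z commutes with every generator.
For example r² is central: (r²)·r = r³ = r·(r²); (r²)·s = s⁻¹ = s·(r²).
Whereas r ∉ Z(G) since r·s = rs ≠ rs⁻¹ = s·r.
Checking each of the 8 elements this way gives Z(G) = {e, r²}, of order 2.

Answer: {e, r²}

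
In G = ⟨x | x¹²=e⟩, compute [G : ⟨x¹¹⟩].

First find ord(x¹¹) by computing successive powers:
  (x¹¹)¹ = x¹¹, (x¹¹)² = x¹⁰, (x¹¹)³ = x⁹, (x¹¹)⁴ = x⁸, (x¹¹)⁵ = x⁷, (x¹¹)⁶ = x⁶, (x¹¹)⁷ = x⁵, (x¹¹)⁸ = x⁴, (x¹¹)⁹ = x³, (x¹¹)¹⁰ = x², (x¹¹)¹¹ = x, (x¹¹)¹² = e.
So |⟨x¹¹⟩| = ord(x¹¹) = 12. With |G| = 12, by Lagrange [G : ⟨x¹¹⟩] = 12/12 = 1.

Answer: 1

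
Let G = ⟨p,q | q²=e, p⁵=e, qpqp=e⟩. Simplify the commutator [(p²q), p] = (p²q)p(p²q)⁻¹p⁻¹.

[(p²q), p] = (p²q)·p·(p²q)⁻¹·p⁻¹.
  (p²q) · p = pq
  (pq) · (p²q) = p⁴
  (p⁴) · (p⁴) = p³

Answer: p³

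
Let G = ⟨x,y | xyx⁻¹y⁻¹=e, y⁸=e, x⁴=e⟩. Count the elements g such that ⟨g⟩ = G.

⟨g⟩ = G would require ord(g) = |G| = 32, but the maximum element order in G is 8 < 32. So G is not cyclic and no single element generates it: the count is 0.

Answer: 0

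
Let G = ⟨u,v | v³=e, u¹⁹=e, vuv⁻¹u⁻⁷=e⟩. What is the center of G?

An element z ∈ Z(G) iff z commutes with every generator.
For example e is central: e·u = u = u·e; e·v = v = v·e.
Whereas u ∉ Z(G) since u·v = uv ≠ u⁷v = v·u.
Checking each of the 57 elements this way gives Z(G) = {e}, of order 1.

Answer: {e}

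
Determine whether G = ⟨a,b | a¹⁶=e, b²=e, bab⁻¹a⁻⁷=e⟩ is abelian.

a·b = ab but b·a = a⁷b, so a·b ≠ b·a and G is not abelian.

Answer: No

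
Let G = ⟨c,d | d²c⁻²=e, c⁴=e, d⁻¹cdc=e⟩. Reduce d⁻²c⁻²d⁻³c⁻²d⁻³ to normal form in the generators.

Multiply left to right, reducing at each step:
  (c²) · c⁻² = e
  e · d⁻³ = d
  d · c⁻² = d⁻¹
  (d⁻¹) · d⁻³ = e

Answer: e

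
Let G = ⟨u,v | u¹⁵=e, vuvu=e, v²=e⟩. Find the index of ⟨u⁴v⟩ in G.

First find ord(u⁴v) by computing successive powers:
  (u⁴v)¹ = u⁴v, (u⁴v)² = e.
So |⟨u⁴v⟩| = ord(u⁴v) = 2. With |G| = 30, by Lagrange [G : ⟨u⁴v⟩] = 30/2 = 15.

Answer: 15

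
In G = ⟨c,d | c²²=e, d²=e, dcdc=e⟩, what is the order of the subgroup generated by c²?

|⟨c²⟩| equals the order of c². Compute successive powers until reaching e:
  (c²)¹ = c², (c²)² = c⁴, (c²)³ = c⁶, (c²)⁴ = c⁸, (c²)⁵ = c¹⁰, (c²)⁶ = c¹², (c²)⁷ = c¹⁴, (c²)⁸ = c¹⁶, (c²)⁹ = c¹⁸, (c²)¹⁰ = c²⁰, (c²)¹¹ = e.
The smallest positive k with (c²)ᵏ = e is 11, so |⟨c²⟩| = 11.

Answer: 11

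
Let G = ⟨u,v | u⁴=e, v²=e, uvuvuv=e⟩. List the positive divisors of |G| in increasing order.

|G| = 24 = 2³ · 3. By Lagrange's theorem the order of any subgroup divides 24; the divisors of 24 are 1, 2, 3, 4, 6, 8, 12, 24.

Answer: 1, 2, 3, 4, 6, 8, 12, 24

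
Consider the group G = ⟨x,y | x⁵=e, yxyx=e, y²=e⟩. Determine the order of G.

Enumerate words in the generators, reducing via the relations: the distinct elements are
  {e, x, y, xy, x², x³, x⁴, x²y, x³y, x⁴y}.
No further products give new elements, so |G| = 10.

Answer: 10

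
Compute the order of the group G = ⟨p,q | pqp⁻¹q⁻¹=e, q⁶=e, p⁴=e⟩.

Enumerate words in the generators, reducing via the relations: the distinct elements are
  {e, p, q, pq, p², p³, q², q³, q⁴, q⁵, pq², pq³, pq⁴, pq⁵, p²q, p³q, p²q², p²q³, p²q⁴, p²q⁵, p³q², p³q³, p³q⁴, p³q⁵}.
No further products give new elements, so |G| = 24.

Answer: 24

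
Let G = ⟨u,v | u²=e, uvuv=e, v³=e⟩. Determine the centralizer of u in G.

⟨u⟩ ⊆ C_G(u) since powers of u commute with u; so |C_G(u)| ≥ |⟨u⟩| = 2.
By orbit–stabilizer, |C_G(u)| = |G| / |conj. class of u| = 6 / 3 = 2.
The 2 elements commuting with u are {e, u}.

Answer: {e, u}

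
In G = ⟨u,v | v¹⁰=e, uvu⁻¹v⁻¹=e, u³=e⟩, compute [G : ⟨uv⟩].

First find ord(uv) by computing successive powers:
  (uv)¹ = uv, (uv)² = u²v², (uv)³ = v³, (uv)⁴ = uv⁴, (uv)⁵ = u²v⁵, (uv)⁶ = v⁶, (uv)⁷ = uv⁷, (uv)⁸ = u²v⁸, (uv)⁹ = v⁹, (uv)¹⁰ = u, (uv)¹¹ = u²v, (uv)¹² = v², (uv)¹³ = uv³, (uv)¹⁴ = u²v⁴, (uv)¹⁵ = v⁵, (uv)¹⁶ = uv⁶, (uv)¹⁷ = u²v⁷, (uv)¹⁸ = v⁸, (uv)¹⁹ = uv⁹, (uv)²⁰ = u², (uv)²¹ = v, (uv)²² = uv², (uv)²³ = u²v³, (uv)²⁴ = v⁴, (uv)²⁵ = uv⁵, (uv)²⁶ = u²v⁶, (uv)²⁷ = v⁷, (uv)²⁸ = uv⁸, (uv)²⁹ = u²v⁹, (uv)³⁰ = e.
So |⟨uv⟩| = ord(uv) = 30. With |G| = 30, by Lagrange [G : ⟨uv⟩] = 30/30 = 1.

Answer: 1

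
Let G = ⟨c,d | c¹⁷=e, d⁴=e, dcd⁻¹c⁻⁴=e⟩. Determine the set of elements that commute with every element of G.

An element z ∈ Z(G) iff z commutes with every generator.
For example e is central: e·c = c = c·e; e·d = d = d·e.
Whereas c ∉ Z(G) since c·d = cd ≠ c⁴d = d·c.
Checking each of the 68 elements this way gives Z(G) = {e}, of order 1.

Answer: {e}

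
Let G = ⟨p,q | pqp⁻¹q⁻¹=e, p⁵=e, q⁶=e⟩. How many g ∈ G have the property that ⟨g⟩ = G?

G is cyclic of order 30. An element generates G iff its order is 30, and a cyclic group of order 30 has exactly φ(30) = 8 such elements.

Answer: 8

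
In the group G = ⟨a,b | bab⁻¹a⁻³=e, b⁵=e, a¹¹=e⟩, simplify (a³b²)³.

Compute successive powers of (a³b²), reducing at each step:
  (a³b²)²: (a³b²) · a³ = a⁸b²;   (a⁸b²) · b² = a⁸b⁴
  (a³b²)³: (a⁸b⁴) · a³ = a⁹b⁴;   (a⁹b⁴) · b² = a⁹b

Answer: a⁹b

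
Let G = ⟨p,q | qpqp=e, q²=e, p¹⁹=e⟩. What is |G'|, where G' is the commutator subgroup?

G' = [G, G] is generated by all commutators. The generator-pair commutators are: [p, q] = p².
The subgroup they normally generate is {e, p, p², p³, p⁴, p⁵, p⁶, p⁷, p⁸, p⁹, p¹⁰, p¹¹, p¹², p¹³, p¹⁴, p¹⁵, p¹⁶, p¹⁷, p¹⁸}, of order 19.
Check: |G/G'| = 38/19 = 2 is the order of the abelianisation.

Answer: 19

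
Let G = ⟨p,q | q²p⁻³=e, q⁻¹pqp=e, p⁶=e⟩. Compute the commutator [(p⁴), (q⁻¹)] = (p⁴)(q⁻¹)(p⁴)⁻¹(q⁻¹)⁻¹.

[(p⁴), (q⁻¹)] = (p⁴)·(q⁻¹)·(p⁴)⁻¹·(q⁻¹)⁻¹.
  (p⁴) · (q⁻¹) = pq
  (pq) · (p²) = p²q⁻¹
  (p²q⁻¹) · q = p²

Answer: p²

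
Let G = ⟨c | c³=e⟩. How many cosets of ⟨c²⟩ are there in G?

First find ord(c²) by computing successive powers:
  (c²)¹ = c², (c²)² = c, (c²)³ = e.
So |⟨c²⟩| = ord(c²) = 3. With |G| = 3, by Lagrange [G : ⟨c²⟩] = 3/3 = 1.

Answer: 1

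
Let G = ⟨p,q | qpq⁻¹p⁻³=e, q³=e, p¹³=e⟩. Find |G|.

Enumerate words in the generators, reducing via the relations: the distinct elements are
  {e, p, q, pq, p², p³, p⁴, p⁵, p⁶, p⁷, p⁸, p⁹, q², pq², p²q, p³q, p¹², p¹¹, p¹⁰, p⁴q, p⁵q, p⁶q, p⁷q, p⁸q, p⁹q, p²q², p³q², p¹²q, p¹¹q, p¹⁰q, p⁴q², p⁵q², p⁶q², p⁷q², p⁸q², p⁹q², p¹²q², p¹¹q², p¹⁰q²}.
No further products give new elements, so |G| = 39.

Answer: 39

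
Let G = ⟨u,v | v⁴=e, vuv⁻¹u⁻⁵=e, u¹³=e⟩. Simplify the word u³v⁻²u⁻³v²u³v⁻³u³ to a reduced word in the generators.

Multiply left to right, reducing at each step:
  (u³) · v⁻² = u³v²
  (u³v²) · u⁻³ = u⁶v²
  (u⁶v²) · v² = u⁶
  (u⁶) · u³ = u⁹
  (u⁹) · v⁻³ = u⁹v
  (u⁹v) · u³ = u¹¹v

Answer: u¹¹v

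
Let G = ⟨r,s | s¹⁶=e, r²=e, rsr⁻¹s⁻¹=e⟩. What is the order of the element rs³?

Compute successive powers until reaching e:
  (rs³)¹ = rs³, (rs³)² = s⁶, (rs³)³ = rs⁹, (rs³)⁴ = s¹², (rs³)⁵ = rs¹⁵, (rs³)⁶ = s², (rs³)⁷ = rs⁵, (rs³)⁸ = s⁸, (rs³)⁹ = rs¹¹, (rs³)¹⁰ = s¹⁴, (rs³)¹¹ = rs, (rs³)¹² = s⁴, (rs³)¹³ = rs⁷, (rs³)¹⁴ = s¹⁰, (rs³)¹⁵ = rs¹³, (rs³)¹⁶ = e.
The smallest positive k with (rs³)ᵏ = e is 16.

Answer: 16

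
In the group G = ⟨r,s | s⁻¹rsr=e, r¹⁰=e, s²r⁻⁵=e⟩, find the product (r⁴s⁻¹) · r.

Compute (r⁴s⁻¹) · r by multiplying left to right and reducing via the relations at each step:
  (r⁴s⁻¹) · r = r³s⁻¹

Answer: r³s⁻¹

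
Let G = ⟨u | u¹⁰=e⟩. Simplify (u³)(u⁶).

Compute (u³) · (u⁶) by multiplying left to right and reducing via the relations at each step:
  (u³) · u⁶ = u⁹

Answer: u⁹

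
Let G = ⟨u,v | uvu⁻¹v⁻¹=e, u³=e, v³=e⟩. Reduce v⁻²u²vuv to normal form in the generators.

Multiply left to right, reducing at each step:
  v · u² = u²v
  (u²v) · v = u²v²
  (u²v²) · u = v²
  (v²) · v = e

Answer: e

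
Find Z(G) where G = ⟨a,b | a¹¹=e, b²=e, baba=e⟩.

An element z ∈ Z(G) iff z commutes with every generator.
For example e is central: e·a = a = a·e; e·b = b = b·e.
Whereas a ∉ Z(G) since a·b = ab ≠ a¹⁰b = b·a.
Checking each of the 22 elements this way gives Z(G) = {e}, of order 1.

Answer: {e}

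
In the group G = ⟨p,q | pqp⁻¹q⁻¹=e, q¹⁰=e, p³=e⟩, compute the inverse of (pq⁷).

The order of (pq⁷) is 30 (smallest k with (pq⁷)ᵏ = e), so (pq⁷)⁻¹ = (pq⁷)²⁹ = p²q³.
Check: (pq⁷) · (p²q³) → (pq⁷) · p² = q⁷;   (q⁷) · q³ = e, giving e as required.

Answer: p²q³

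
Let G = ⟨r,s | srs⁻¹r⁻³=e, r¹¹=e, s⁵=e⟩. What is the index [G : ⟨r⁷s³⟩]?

First find ord(r⁷s³) by computing successive powers:
  (r⁷s³)¹ = r⁷s³, (r⁷s³)² = r⁹s, (r⁷s³)³ = r⁸s⁴, (r⁷s³)⁴ = r³s², (r⁷s³)⁵ = e.
So |⟨r⁷s³⟩| = ord(r⁷s³) = 5. With |G| = 55, by Lagrange [G : ⟨r⁷s³⟩] = 55/5 = 11.

Answer: 11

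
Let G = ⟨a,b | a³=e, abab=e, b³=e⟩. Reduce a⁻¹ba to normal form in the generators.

Multiply left to right, reducing at each step:
  (a²) · b = a²b
  (a²b) · a = ab²

Answer: ab²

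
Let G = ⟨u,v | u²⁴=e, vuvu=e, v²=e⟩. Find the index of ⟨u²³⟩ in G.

First find ord(u²³) by computing successive powers:
  (u²³)¹ = u²³, (u²³)² = u²², (u²³)³ = u²¹, (u²³)⁴ = u²⁰, (u²³)⁵ = u¹⁹, (u²³)⁶ = u¹⁸, (u²³)⁷ = u¹⁷, (u²³)⁸ = u¹⁶, (u²³)⁹ = u¹⁵, (u²³)¹⁰ = u¹⁴, (u²³)¹¹ = u¹³, (u²³)¹² = u¹², (u²³)¹³ = u¹¹, (u²³)¹⁴ = u¹⁰, (u²³)¹⁵ = u⁹, (u²³)¹⁶ = u⁸, (u²³)¹⁷ = u⁷, (u²³)¹⁸ = u⁶, (u²³)¹⁹ = u⁵, (u²³)²⁰ = u⁴, (u²³)²¹ = u³, (u²³)²² = u², (u²³)²³ = u, (u²³)²⁴ = e.
So |⟨u²³⟩| = ord(u²³) = 24. With |G| = 48, by Lagrange [G : ⟨u²³⟩] = 48/24 = 2.

Answer: 2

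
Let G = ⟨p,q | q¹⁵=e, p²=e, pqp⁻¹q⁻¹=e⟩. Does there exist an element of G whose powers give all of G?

|G| = 30. The element pq has order 30 (its powers give 30 distinct elements), so ⟨pq⟩ = G and G is cyclic.

Answer: Yes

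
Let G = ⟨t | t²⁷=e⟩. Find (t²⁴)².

Compute successive powers of (t²⁴), reducing at each step:
  (t²⁴)²: (t²⁴) · t²⁴ = t²¹

Answer: t²¹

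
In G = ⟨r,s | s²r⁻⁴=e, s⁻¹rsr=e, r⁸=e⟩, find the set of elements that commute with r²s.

⟨r²s⟩ ⊆ C_G(r²s) since powers of r²s commute with r²s; so |C_G(r²s)| ≥ |⟨r²s⟩| = 4.
By orbit–stabilizer, |C_G(r²s)| = |G| / |conj. class of r²s| = 16 / 4 = 4.
The 4 elements commuting with r²s are {e, r⁴, r²s, r²s⁻¹}.

Answer: {e, r⁴, r²s, r²s⁻¹}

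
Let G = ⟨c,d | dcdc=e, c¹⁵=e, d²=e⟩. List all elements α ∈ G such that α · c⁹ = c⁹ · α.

⟨c⁹⟩ ⊆ C_G(c⁹) since powers of c⁹ commute with c⁹; so |C_G(c⁹)| ≥ |⟨c⁹⟩| = 5.
By orbit–stabilizer, |C_G(c⁹)| = |G| / |conj. class of c⁹| = 30 / 2 = 15.
The 15 elements commuting with c⁹ are {e, c, c², c³, c⁴, c⁵, c⁶, c⁷, c⁸, c⁹, c¹⁰, c¹¹, c¹², c¹³, c¹⁴}.

Answer: {e, c, c², c³, c⁴, c⁵, c⁶, c⁷, c⁸, c⁹, c¹⁰, c¹¹, c¹², c¹³, c¹⁴}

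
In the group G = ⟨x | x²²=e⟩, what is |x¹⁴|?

Compute successive powers until reaching e:
  (x¹⁴)¹ = x¹⁴, (x¹⁴)² = x⁶, (x¹⁴)³ = x²⁰, (x¹⁴)⁴ = x¹², (x¹⁴)⁵ = x⁴, (x¹⁴)⁶ = x¹⁸, (x¹⁴)⁷ = x¹⁰, (x¹⁴)⁸ = x², (x¹⁴)⁹ = x¹⁶, (x¹⁴)¹⁰ = x⁸, (x¹⁴)¹¹ = e.
The smallest positive k with (x¹⁴)ᵏ = e is 11.

Answer: 11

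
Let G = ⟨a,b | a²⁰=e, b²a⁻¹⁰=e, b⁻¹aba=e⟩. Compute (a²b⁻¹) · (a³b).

Compute (a²b⁻¹) · (a³b) by multiplying left to right and reducing via the relations at each step:
  (a²b⁻¹) · a³ = a⁹b
  (a⁹b) · b = a¹⁹

Answer: a¹⁹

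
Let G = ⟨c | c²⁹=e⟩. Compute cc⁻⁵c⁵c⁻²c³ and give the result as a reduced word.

Multiply left to right, reducing at each step:
  c · c⁻⁵ = c²⁵
  (c²⁵) · c⁵ = c
  c · c⁻² = c²⁸
  (c²⁸) · c³ = c²

Answer: c²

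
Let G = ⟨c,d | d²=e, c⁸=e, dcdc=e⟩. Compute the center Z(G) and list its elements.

An element z ∈ Z(G) iff z commutes with every generator.
For example c⁴ is central: (c⁴)·c = c⁵ = c·(c⁴); (c⁴)·d = c⁴d = d·(c⁴).
Whereas c ∉ Z(G) since c·d = cd ≠ c⁷d = d·c.
Checking each of the 16 elements this way gives Z(G) = {e, c⁴}, of order 2.

Answer: {e, c⁴}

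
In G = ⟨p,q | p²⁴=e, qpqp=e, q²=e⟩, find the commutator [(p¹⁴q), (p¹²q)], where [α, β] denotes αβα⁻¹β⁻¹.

[(p¹⁴q), (p¹²q)] = (p¹⁴q)·(p¹²q)·(p¹⁴q)⁻¹·(p¹²q)⁻¹.
  (p¹⁴q) · (p¹²q) = p²
  (p²) · (p¹⁴q) = p¹⁶q
  (p¹⁶q) · (p¹²q) = p⁴

Answer: p⁴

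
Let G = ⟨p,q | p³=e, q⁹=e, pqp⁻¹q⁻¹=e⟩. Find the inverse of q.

The order of q is 9 (smallest k with qᵏ = e), so q⁻¹ = q⁸ = q⁸.
Check: q · (q⁸) → q · q⁸ = e, giving e as required.

Answer: q⁸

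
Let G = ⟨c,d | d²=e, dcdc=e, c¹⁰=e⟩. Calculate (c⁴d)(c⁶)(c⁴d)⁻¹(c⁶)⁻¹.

[(c⁴d), (c⁶)] = (c⁴d)·(c⁶)·(c⁴d)⁻¹·(c⁶)⁻¹.
  (c⁴d) · (c⁶) = c⁸d
  (c⁸d) · (c⁴d) = c⁴
  (c⁴) · (c⁴) = c⁸

Answer: c⁸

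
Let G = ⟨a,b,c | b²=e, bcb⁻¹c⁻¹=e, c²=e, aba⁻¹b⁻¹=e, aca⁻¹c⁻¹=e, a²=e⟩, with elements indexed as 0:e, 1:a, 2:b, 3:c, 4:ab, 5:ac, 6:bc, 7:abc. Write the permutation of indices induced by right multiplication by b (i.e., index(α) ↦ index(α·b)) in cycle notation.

(0 2)(1 4)(3 6)(5 7)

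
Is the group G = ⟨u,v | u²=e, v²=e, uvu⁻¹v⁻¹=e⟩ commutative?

Each pair of generators commutes: u·v = uv = v·u. Since the generators pairwise commute, every element of G commutes with every other, so G is abelian.

Answer: Yes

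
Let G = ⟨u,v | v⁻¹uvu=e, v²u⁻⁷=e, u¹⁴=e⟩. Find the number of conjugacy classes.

The conjugacy classes (representative and size) are:
  [e] (size 1), [u¹³] (size 2), [u¹²] (size 2), [u¹¹] (size 2), [u⁴] (size 2), [u⁵] (size 2), [u⁸] (size 2), [u⁷] (size 1), [u⁵v⁻¹] (size 7), [u⁵v] (size 7).
Class equation: 1 + 2 + 2 + 2 + 2 + 2 + 2 + 1 + 7 + 7 = 28 = |G|. So G has 10 conjugacy classes.

Answer: 10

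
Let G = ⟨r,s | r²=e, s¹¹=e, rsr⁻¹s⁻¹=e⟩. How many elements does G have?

Enumerate words in the generators, reducing via the relations: the distinct elements are
  {e, r, s, rs, s², s³, s⁴, s⁵, s⁶, s⁷, s⁸, s⁹, rs², rs³, rs⁴, rs⁵, rs⁶, rs⁷, rs⁸, rs⁹, s¹⁰, rs¹⁰}.
No further products give new elements, so |G| = 22.

Answer: 22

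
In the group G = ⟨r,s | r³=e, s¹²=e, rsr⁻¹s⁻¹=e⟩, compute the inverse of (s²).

The order of (s²) is 6 (smallest k with (s²)ᵏ = e), so (s²)⁻¹ = (s²)⁵ = s¹⁰.
Check: (s²) · (s¹⁰) → (s²) · s¹⁰ = e, giving e as required.

Answer: s¹⁰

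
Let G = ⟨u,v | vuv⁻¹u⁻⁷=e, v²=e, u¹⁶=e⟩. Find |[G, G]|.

G' = [G, G] is generated by all commutators. The generator-pair commutators are: [u, v] = u¹⁰.
The subgroup they normally generate is {e, u², u⁴, u⁶, u⁸, u¹⁰, u¹², u¹⁴}, of order 8.
Check: |G/G'| = 32/8 = 4 is the order of the abelianisation.

Answer: 8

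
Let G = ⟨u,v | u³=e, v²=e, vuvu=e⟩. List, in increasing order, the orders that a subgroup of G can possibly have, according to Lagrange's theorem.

|G| = 6 = 2 · 3. By Lagrange's theorem the order of any subgroup divides 6; the divisors of 6 are 1, 2, 3, 6.

Answer: 1, 2, 3, 6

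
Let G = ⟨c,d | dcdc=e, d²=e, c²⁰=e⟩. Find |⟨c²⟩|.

|⟨c²⟩| equals the order of c². Compute successive powers until reaching e:
  (c²)¹ = c², (c²)² = c⁴, (c²)³ = c⁶, (c²)⁴ = c⁸, (c²)⁵ = c¹⁰, (c²)⁶ = c¹², (c²)⁷ = c¹⁴, (c²)⁸ = c¹⁶, (c²)⁹ = c¹⁸, (c²)¹⁰ = e.
The smallest positive k with (c²)ᵏ = e is 10, so |⟨c²⟩| = 10.

Answer: 10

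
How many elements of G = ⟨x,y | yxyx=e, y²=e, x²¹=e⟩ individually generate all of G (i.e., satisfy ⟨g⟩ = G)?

⟨g⟩ = G would require ord(g) = |G| = 42, but the maximum element order in G is 21 < 42. So G is not cyclic and no single element generates it: the count is 0.

Answer: 0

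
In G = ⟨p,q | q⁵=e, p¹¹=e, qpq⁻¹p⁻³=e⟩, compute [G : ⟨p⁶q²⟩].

First find ord(p⁶q²) by computing successive powers:
  (p⁶q²)¹ = p⁶q², (p⁶q²)² = p⁵q⁴, (p⁶q²)³ = p⁷q, (p⁶q²)⁴ = p³q³, (p⁶q²)⁵ = e.
So |⟨p⁶q²⟩| = ord(p⁶q²) = 5. With |G| = 55, by Lagrange [G : ⟨p⁶q²⟩] = 55/5 = 11.

Answer: 11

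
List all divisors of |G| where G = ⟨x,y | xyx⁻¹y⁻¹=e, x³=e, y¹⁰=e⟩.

|G| = 30 = 2 · 3 · 5. By Lagrange's theorem the order of any subgroup divides 30; the divisors of 30 are 1, 2, 3, 5, 6, 10, 15, 30.

Answer: 1, 2, 3, 5, 6, 10, 15, 30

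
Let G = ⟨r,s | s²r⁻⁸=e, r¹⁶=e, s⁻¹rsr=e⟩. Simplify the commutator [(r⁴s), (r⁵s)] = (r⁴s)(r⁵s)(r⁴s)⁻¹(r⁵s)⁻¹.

[(r⁴s), (r⁵s)] = (r⁴s)·(r⁵s)·(r⁴s)⁻¹·(r⁵s)⁻¹.
  (r⁴s) · (r⁵s) = r⁷
  (r⁷) · (r⁴s⁻¹) = r³s
  (r³s) · (r⁵s⁻¹) = r¹⁴

Answer: r¹⁴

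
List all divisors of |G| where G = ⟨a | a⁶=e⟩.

|G| = 6 = 2 · 3. By Lagrange's theorem the order of any subgroup divides 6; the divisors of 6 are 1, 2, 3, 6.

Answer: 1, 2, 3, 6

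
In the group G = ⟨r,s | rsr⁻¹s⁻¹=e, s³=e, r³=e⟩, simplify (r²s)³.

Compute successive powers of (r²s), reducing at each step:
  (r²s)²: (r²s) · r² = rs;   (rs) · s = rs²
  (r²s)³: (rs²) · r² = s²;   (s²) · s = e

Answer: e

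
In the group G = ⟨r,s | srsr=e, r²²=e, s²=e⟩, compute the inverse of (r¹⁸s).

The order of (r¹⁸s) is 2 (smallest k with (r¹⁸s)ᵏ = e), so (r¹⁸s)⁻¹ = (r¹⁸s)¹ = r¹⁸s.
Check: (r¹⁸s) · (r¹⁸s) → (r¹⁸s) · r¹⁸ = s;   s · s = e, giving e as required.

Answer: r¹⁸s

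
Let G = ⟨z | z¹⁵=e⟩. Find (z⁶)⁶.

Compute successive powers of (z⁶), reducing at each step:
  (z⁶)²: (z⁶) · z⁶ = z¹²
  (z⁶)³: (z¹²) · z⁶ = z³
  (z⁶)⁴: (z³) · z⁶ = z⁹
  (z⁶)⁵: (z⁹) · z⁶ = e
  (z⁶)⁶: e · z⁶ = z⁶

Answer: z⁶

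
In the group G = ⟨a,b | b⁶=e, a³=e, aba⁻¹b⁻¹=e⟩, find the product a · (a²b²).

Compute a · (a²b²) by multiplying left to right and reducing via the relations at each step:
  a · a² = e
  e · b² = b²

Answer: b²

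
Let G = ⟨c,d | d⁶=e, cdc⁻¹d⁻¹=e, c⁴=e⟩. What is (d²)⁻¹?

The order of (d²) is 3 (smallest k with (d²)ᵏ = e), so (d²)⁻¹ = (d²)² = d⁴.
Check: (d²) · (d⁴) → (d²) · d⁴ = e, giving e as required.

Answer: d⁴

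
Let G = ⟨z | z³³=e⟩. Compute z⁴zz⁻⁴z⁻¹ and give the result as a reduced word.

Multiply left to right, reducing at each step:
  (z⁴) · z = z⁵
  (z⁵) · z⁻⁴ = z
  z · z⁻¹ = e

Answer: e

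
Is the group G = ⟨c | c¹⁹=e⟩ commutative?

G has a single generator, so G is cyclic and hence abelian.

Answer: Yes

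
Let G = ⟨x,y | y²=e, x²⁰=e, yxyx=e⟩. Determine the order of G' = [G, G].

G' = [G, G] is generated by all commutators. The generator-pair commutators are: [x, y] = x².
The subgroup they normally generate is {e, x², x⁴, x⁶, x⁸, x¹⁰, x¹², x¹⁴, x¹⁶, x¹⁸}, of order 10.
Check: |G/G'| = 40/10 = 4 is the order of the abelianisation.

Answer: 10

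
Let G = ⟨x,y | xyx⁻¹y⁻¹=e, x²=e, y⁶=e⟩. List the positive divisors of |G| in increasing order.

|G| = 12 = 2² · 3. By Lagrange's theorem the order of any subgroup divides 12; the divisors of 12 are 1, 2, 3, 4, 6, 12.

Answer: 1, 2, 3, 4, 6, 12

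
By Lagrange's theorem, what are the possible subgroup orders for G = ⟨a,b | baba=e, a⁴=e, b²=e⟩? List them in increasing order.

|G| = 8 = 2³. By Lagrange's theorem the order of any subgroup divides 8; the divisors of 8 are 1, 2, 4, 8.

Answer: 1, 2, 4, 8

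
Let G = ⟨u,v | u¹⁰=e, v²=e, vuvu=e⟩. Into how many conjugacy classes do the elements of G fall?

The conjugacy classes (representative and size) are:
  [e] (size 1), [u] (size 2), [u²] (size 2), [u³] (size 2), [u⁴] (size 2), [u⁵] (size 1), [u²v] (size 5), [u³v] (size 5).
Class equation: 1 + 2 + 2 + 2 + 2 + 1 + 5 + 5 = 20 = |G|. So G has 8 conjugacy classes.

Answer: 8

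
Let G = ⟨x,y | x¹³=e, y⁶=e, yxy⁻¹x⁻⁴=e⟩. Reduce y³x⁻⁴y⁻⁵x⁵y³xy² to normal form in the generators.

Multiply left to right, reducing at each step:
  (y³) · x⁻⁴ = x⁴y³
  (x⁴y³) · y⁻⁵ = x⁴y⁴
  (x⁴y⁴) · x⁵ = x¹⁰y⁴
  (x¹⁰y⁴) · y³ = x¹⁰y
  (x¹⁰y) · x = xy
  (xy) · y² = xy³

Answer: xy³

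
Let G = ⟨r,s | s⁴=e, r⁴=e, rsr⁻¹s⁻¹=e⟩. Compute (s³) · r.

Compute (s³) · r by multiplying left to right and reducing via the relations at each step:
  (s³) · r = rs³

Answer: rs³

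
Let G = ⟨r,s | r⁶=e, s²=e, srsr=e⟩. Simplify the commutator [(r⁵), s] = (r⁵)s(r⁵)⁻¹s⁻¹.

[(r⁵), s] = (r⁵)·s·(r⁵)⁻¹·s⁻¹.
  (r⁵) · s = r⁵s
  (r⁵s) · r = r⁴s
  (r⁴s) · s = r⁴

Answer: r⁴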